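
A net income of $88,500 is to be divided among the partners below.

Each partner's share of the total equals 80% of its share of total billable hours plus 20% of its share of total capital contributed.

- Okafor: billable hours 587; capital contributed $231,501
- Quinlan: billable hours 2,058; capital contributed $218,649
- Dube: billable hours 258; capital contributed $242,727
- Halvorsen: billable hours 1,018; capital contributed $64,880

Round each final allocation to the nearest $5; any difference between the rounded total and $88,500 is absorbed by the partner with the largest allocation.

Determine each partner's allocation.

Okafor: $16,005 | Quinlan: $42,270 | Dube: $10,330 | Halvorsen: $19,895

Billable hours total 3,921; capital contributed total 757,757.
Blended shares (80% billable hours + 20% capital contributed): Okafor 0.1809; Quinlan 0.4776; Dube 0.1167; Halvorsen 0.2248.
Raw shares: Okafor 16,006.73; Quinlan 42,267.81; Dube 10,328.32; Halvorsen 19,897.13.
Rounded to nearest $5: Okafor $16,005; Quinlan $42,270; Dube $10,330; Halvorsen $19,895. Sum = $88,500.
No rounding difference to absorb.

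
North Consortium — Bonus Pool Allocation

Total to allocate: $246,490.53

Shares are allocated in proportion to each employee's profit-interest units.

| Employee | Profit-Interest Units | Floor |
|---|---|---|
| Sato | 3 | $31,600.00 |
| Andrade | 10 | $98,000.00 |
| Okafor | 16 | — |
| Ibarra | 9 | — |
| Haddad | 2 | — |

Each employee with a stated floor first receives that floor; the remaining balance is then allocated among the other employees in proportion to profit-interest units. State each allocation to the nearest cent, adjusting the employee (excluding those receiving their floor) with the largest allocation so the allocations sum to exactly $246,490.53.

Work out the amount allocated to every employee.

Minimums first: Sato $31,600.00; Andrade $98,000.00. Residual $116,890.53.
Residual split over remaining profit-interest units 27: Okafor 69,268.4622 → $69,268.46; Ibarra 38,963.5100 → $38,963.51; Haddad 8,658.5578 → $8,658.56.

Sato: $31,600.00; Andrade: $98,000.00; Okafor: $69,268.46; Ibarra: $38,963.51; Haddad: $8,658.56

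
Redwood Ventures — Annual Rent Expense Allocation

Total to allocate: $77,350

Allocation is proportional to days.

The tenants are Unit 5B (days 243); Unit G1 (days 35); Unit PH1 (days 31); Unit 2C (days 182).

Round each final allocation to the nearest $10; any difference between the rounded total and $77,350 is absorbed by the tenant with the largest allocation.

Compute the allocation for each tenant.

Unit 5B: $38,290; Unit G1: $5,510; Unit PH1: $4,880; Unit 2C: $28,670

Sum of days: 491.
Proportional shares: Unit 5B 243/491 × $77,350 = 38,281.16; Unit G1 35/491 × $77,350 = 5,513.75; Unit PH1 31/491 × $77,350 = 4,883.60; Unit 2C 182/491 × $77,350 = 28,671.49.
Rounded to nearest $10: Unit 5B $38,280; Unit G1 $5,510; Unit PH1 $4,880; Unit 2C $28,670. Sum = $77,340.
Difference $77,350 − $77,340 = +$10 applied to largest allocation (Unit 5B): Unit 5B becomes $38,290.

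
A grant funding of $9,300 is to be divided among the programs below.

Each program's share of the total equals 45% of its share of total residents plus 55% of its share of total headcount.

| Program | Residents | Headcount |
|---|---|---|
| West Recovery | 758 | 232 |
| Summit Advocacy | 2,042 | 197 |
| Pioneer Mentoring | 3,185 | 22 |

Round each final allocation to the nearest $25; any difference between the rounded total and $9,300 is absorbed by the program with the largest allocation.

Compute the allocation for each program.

Totals — residents 5,985, headcount 451.
Combined weights (45% residents + 55% headcount): West Recovery 0.3399; Summit Advocacy 0.3938; Pioneer Mentoring 0.2663.
Proportional shares: West Recovery 3,161.25; Summit Advocacy 3,662.13; Pioneer Mentoring 2,476.62.
After rounding ($25): West Recovery $3,150; Summit Advocacy $3,650; Pioneer Mentoring $2,475. Sum = $9,275.
Difference $9,300 − $9,275 = +$25 applied to largest allocation (Summit Advocacy): Summit Advocacy becomes $3,675.

West Recovery: $3,150 | Summit Advocacy: $3,675 | Pioneer Mentoring: $2,475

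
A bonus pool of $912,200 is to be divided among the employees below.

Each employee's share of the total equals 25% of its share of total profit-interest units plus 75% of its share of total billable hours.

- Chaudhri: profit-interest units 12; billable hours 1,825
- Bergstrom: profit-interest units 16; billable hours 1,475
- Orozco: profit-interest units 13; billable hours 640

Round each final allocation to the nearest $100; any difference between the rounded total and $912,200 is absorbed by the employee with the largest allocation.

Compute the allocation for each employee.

Totals — profit-interest units 41, billable hours 3,940.
Combined weights (25% profit-interest units + 75% billable hours): Chaudhri 0.4206; Bergstrom 0.3783; Orozco 0.2011.
Proportional shares: Chaudhri 383,643.23; Bergstrom 345,117.27; Orozco 183,439.50.
At nearest $100: Chaudhri $383,600; Bergstrom $345,100; Orozco $183,400. Sum = $912,100.
Difference $912,200 − $912,100 = +$100 applied to largest allocation (Chaudhri): Chaudhri becomes $383,700.

Chaudhri: $383,700; Bergstrom: $345,100; Orozco: $183,400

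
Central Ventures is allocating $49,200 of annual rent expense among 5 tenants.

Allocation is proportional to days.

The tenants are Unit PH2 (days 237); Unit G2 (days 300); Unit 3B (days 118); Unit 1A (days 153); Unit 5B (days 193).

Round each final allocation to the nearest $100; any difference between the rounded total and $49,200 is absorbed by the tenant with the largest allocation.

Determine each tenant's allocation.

Sum of days: 1,001.
Unrounded shares: Unit PH2 237/1,001 × $49,200 = 11,648.75; Unit G2 300/1,001 × $49,200 = 14,745.25; Unit 3B 118/1,001 × $49,200 = 5,799.80; Unit 1A 153/1,001 × $49,200 = 7,520.08; Unit 5B 193/1,001 × $49,200 = 9,486.11.
After rounding ($100): Unit PH2 $11,600; Unit G2 $14,700; Unit 3B $5,800; Unit 1A $7,500; Unit 5B $9,500. Sum = $49,100.
Difference $49,200 − $49,100 = +$100 applied to largest allocation (Unit G2): Unit G2 becomes $14,800.

Unit PH2: $11,600; Unit G2: $14,800; Unit 3B: $5,800; Unit 1A: $7,500; Unit 5B: $9,500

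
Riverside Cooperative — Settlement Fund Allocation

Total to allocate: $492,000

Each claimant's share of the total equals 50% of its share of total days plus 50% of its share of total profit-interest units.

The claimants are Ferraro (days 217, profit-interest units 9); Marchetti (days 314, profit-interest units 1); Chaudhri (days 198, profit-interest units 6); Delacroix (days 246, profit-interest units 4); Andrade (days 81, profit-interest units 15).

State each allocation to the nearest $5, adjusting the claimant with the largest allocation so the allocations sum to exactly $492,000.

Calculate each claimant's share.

Ferraro: $113,810 · Marchetti: $80,175 · Chaudhri: $88,295 · Delacroix: $85,420 · Andrade: $124,300

Totals — days 1,056, profit-interest units 35.
Composite weights (50% days + 50% profit-interest units): Ferraro 0.2313; Marchetti 0.1630; Chaudhri 0.1795; Delacroix 0.1736; Andrade 0.2526.
Pro-rata amounts: Ferraro 113,808.28; Marchetti 80,176.30; Chaudhri 88,296.43; Delacroix 85,421.10; Andrade 124,297.89.
After rounding ($5): Ferraro $113,810; Marchetti $80,175; Chaudhri $88,295; Delacroix $85,420; Andrade $124,300. Sum = $492,000.
No rounding difference to absorb.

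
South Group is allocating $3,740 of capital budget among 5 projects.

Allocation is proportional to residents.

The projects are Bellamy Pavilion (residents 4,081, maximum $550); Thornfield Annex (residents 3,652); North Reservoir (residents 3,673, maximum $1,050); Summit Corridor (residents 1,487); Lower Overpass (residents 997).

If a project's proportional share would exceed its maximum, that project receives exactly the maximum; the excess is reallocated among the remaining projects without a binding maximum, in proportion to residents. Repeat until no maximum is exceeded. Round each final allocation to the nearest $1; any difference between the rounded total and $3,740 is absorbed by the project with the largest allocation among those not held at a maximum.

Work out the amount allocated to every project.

Residents total: 13,890.
Unconstrained shares: Bellamy Pavilion 1,098.84; Thornfield Annex 983.33; North Reservoir 988.99; Summit Corridor 400.39; Lower Overpass 268.45.
Held at cap: Bellamy Pavilion ($550); residual $3,190 reallocated over remaining residents 9,809.
Held at cap: North Reservoir ($1,050); residual $2,140 reallocated over remaining residents 6,136.
Shares after redistribution: Thornfield Annex 1,273.68 → $1,274; Summit Corridor 518.61 → $519; Lower Overpass 347.72 → $348.
Rounding difference −$1 applied to Thornfield Annex → $1,273.

Bellamy Pavilion: $550 · Thornfield Annex: $1,273 · North Reservoir: $1,050 · Summit Corridor: $519 · Lower Overpass: $348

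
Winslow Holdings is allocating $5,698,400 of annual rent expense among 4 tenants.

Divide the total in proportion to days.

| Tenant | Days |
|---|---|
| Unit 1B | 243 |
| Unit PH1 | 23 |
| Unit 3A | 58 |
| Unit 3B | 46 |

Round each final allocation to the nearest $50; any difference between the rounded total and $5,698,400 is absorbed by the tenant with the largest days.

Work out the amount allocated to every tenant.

Unit 1B: $3,742,500; Unit PH1: $354,200; Unit 3A: $893,250; Unit 3B: $708,450

Sum of days: 370.
Raw shares: Unit 1B 243/370 × $5,698,400 = 3,742,462.70; Unit PH1 23/370 × $5,698,400 = 354,224.86; Unit 3A 58/370 × $5,698,400 = 893,262.70; Unit 3B 46/370 × $5,698,400 = 708,449.73.
At nearest $50: Unit 1B $3,742,450; Unit PH1 $354,200; Unit 3A $893,250; Unit 3B $708,450. Sum = $5,698,350.
Difference $5,698,400 − $5,698,350 = +$50 applied to largest days (Unit 1B): Unit 1B becomes $3,742,500.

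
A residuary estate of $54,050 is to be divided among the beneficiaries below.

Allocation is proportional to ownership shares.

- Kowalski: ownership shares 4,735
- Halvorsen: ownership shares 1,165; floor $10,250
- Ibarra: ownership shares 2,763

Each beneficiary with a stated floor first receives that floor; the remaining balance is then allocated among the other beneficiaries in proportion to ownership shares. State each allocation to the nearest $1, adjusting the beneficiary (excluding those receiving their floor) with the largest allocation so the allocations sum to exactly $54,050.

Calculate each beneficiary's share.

Guaranteed amounts: Halvorsen $10,250. Remaining pool $43,800.
Remaining pool split over remaining ownership shares 7,498: Kowalski 27,659.78 → $27,660; Ibarra 16,140.22 → $16,140.

Kowalski: $27,660 | Halvorsen: $10,250 | Ibarra: $16,140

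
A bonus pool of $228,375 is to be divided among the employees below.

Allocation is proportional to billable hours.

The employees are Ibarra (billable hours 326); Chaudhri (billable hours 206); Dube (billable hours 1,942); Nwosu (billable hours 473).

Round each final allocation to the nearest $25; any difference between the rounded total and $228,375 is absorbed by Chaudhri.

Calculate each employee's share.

Total billable hours = 2,947.
Unrounded shares: Ibarra 326/2,947 × $228,375 = 25,263.06; Chaudhri 206/2,947 × $228,375 = 15,963.78; Dube 1,942/2,947 × $228,375 = 150,493.47; Nwosu 473/2,947 × $228,375 = 36,654.69.
After rounding ($25): Ibarra $25,275; Chaudhri $15,975; Dube $150,500; Nwosu $36,650. Sum = $228,400.
Difference $228,375 − $228,400 = −$25 applied to Chaudhri: Chaudhri becomes $15,950.

Ibarra: $25,275 · Chaudhri: $15,950 · Dube: $150,500 · Nwosu: $36,650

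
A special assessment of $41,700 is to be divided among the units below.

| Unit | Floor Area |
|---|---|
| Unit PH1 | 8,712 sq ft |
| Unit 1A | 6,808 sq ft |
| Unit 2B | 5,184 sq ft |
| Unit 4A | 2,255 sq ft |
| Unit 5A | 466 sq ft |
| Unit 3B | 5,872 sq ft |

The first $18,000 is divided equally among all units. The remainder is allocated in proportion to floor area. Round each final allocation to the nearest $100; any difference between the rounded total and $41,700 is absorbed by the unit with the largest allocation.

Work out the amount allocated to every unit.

Equal tier: $18,000 ÷ 6 = $3,000 apiece.
Remainder $23,700 by floor area (total 29,297): Unit PH1 7,047.63 → $7,000; Unit 1A 5,507.38 → $5,500; Unit 2B 4,193.63 → $4,200; Unit 4A 1,824.20 → $1,800; Unit 5A 376.97 → $400; Unit 3B 4,750.19 → $4,800.
Totals: Unit PH1 $3,000 + $7,000 = $10,000; Unit 1A $3,000 + $5,500 = $8,500; Unit 2B $3,000 + $4,200 = $7,200; Unit 4A $3,000 + $1,800 = $4,800; Unit 5A $3,000 + $400 = $3,400; Unit 3B $3,000 + $4,800 = $7,800.

Unit PH1: $10,000 · Unit 1A: $8,500 · Unit 2B: $7,200 · Unit 4A: $4,800 · Unit 5A: $3,400 · Unit 3B: $7,800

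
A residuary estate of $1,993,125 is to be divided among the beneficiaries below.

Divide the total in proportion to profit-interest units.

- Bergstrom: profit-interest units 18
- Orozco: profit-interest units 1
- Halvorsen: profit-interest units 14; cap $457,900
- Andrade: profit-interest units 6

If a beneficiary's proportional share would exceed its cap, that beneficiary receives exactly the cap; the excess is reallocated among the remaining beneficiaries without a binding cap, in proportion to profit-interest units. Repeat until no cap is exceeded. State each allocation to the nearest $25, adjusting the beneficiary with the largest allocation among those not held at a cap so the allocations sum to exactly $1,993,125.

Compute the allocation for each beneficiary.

Bergstrom: $1,105,375 · Orozco: $61,400 · Halvorsen: $457,900 · Andrade: $368,450

Total profit-interest units = 39.
Proportional shares (ignoring caps): Bergstrom 919,903.85; Orozco 51,105.77; Halvorsen 715,480.77; Andrade 306,634.62.
Held at cap: Halvorsen ($457,900); balance $1,535,225 reallocated over remaining profit-interest units 25.
Redistributed shares: Bergstrom 1,105,362.00 → $1,105,350; Orozco 61,409.00 → $61,400; Andrade 368,454.00 → $368,450.
Rounding difference +$25 applied to Bergstrom → $1,105,375.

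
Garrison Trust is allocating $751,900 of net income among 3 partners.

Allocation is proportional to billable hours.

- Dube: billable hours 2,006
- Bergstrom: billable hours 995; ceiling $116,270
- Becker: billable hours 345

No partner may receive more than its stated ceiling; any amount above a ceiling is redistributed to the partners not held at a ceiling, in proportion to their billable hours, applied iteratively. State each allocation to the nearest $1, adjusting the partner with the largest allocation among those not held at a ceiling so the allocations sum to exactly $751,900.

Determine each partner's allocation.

Dube: $542,354; Bergstrom: $116,270; Becker: $93,276

Sum of billable hours: 3,346.
Pro-rata shares before constraints: Dube 450,780.45; Bergstrom 223,592.499; Becker 77,527.05.
Cap binds for Bergstrom ($116,270); remaining pool $635,630 reallocated over remaining billable hours 2,351.
Shares after redistribution: Dube 542,353.80 → $542,354; Becker 93,276.20 → $93,276.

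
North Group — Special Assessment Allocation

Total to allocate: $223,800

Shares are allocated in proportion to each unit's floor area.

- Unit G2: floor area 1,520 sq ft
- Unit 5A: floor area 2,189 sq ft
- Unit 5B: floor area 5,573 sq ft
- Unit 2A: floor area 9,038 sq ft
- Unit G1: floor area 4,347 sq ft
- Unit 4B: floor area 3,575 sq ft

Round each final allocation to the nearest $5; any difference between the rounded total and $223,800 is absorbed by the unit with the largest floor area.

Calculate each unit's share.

Unit G2: $12,965; Unit 5A: $18,670; Unit 5B: $47,530; Unit 2A: $77,070; Unit G1: $37,075; Unit 4B: $30,490

Combined floor area = 1,520 + 2,189 + 5,573 + 9,038 + 4,347 + 3,575 = 26,242.
Proportional shares: Unit G2 12,963.04; Unit 5A 18,668.48; Unit 5B 47,528.29; Unit 2A 77,078.90; Unit G1 37,072.58; Unit 4B 30,488.72.
At nearest $5: Unit G2 $12,965; Unit 5A $18,670; Unit 5B $47,530; Unit 2A $77,080; Unit G1 $37,075; Unit 4B $30,490. Sum = $223,810.
Difference $223,800 − $223,810 = −$10 applied to largest floor area (Unit 2A): Unit 2A becomes $77,070.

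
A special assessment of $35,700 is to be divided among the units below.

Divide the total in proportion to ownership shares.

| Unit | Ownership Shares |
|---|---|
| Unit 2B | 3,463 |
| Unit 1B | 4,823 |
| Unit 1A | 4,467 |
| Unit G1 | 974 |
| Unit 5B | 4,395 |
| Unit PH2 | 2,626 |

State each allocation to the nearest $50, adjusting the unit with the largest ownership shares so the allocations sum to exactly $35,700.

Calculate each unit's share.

Unit 2B: $5,950; Unit 1B: $8,300; Unit 1A: $7,700; Unit G1: $1,700; Unit 5B: $7,550; Unit PH2: $4,500

Combined ownership shares = 3,463 + 4,823 + 4,467 + 974 + 4,395 + 2,626 = 20,748.
Proportional shares: Unit 2B 5,958.60; Unit 1B 8,298.68; Unit 1A 7,686.13; Unit G1 1,675.91; Unit 5B 7,562.25; Unit PH2 4,518.42.
At nearest $50: Unit 2B $5,950; Unit 1B $8,300; Unit 1A $7,700; Unit G1 $1,700; Unit 5B $7,550; Unit PH2 $4,500. Sum = $35,700.
Rounded total matches; no reconciliation needed.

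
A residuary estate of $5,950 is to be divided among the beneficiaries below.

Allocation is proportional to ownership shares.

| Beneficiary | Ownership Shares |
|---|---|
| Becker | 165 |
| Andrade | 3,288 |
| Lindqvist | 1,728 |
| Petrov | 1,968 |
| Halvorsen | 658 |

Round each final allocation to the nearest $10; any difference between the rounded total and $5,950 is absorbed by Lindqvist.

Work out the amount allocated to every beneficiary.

Becker: $130; Andrade: $2,510; Lindqvist: $1,310; Petrov: $1,500; Halvorsen: $500

Combined ownership shares = 7,807.
Pro-rata amounts: Becker 165/7,807 × $5,950 = 125.75; Andrade 3,288/7,807 × $5,950 = 2,505.90; Lindqvist 1,728/7,807 × $5,950 = 1,316.97; Petrov 1,968/7,807 × $5,950 = 1,499.88; Halvorsen 658/7,807 × $5,950 = 501.49.
Rounded to nearest $10: Becker $130; Andrade $2,510; Lindqvist $1,320; Petrov $1,500; Halvorsen $500. Sum = $5,960.
Difference $5,950 − $5,960 = −$10 applied to Lindqvist: Lindqvist becomes $1,310.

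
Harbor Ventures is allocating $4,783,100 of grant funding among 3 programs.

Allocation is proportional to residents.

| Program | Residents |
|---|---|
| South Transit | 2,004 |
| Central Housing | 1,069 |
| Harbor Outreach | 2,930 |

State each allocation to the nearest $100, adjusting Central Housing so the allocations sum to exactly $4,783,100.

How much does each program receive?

South Transit: $1,596,800 | Central Housing: $851,700 | Harbor Outreach: $2,334,600

Combined residents = 6,003.
Raw shares: South Transit 2,004/6,003 × $4,783,100 = 1,596,757.02; Central Housing 1,069/6,003 × $4,783,100 = 851,763.10; Harbor Outreach 2,930/6,003 × $4,783,100 = 2,334,579.88.
After rounding ($100): South Transit $1,596,800; Central Housing $851,800; Harbor Outreach $2,334,600. Sum = $4,783,200.
Difference $4,783,100 − $4,783,200 = −$100 applied to Central Housing: Central Housing becomes $851,700.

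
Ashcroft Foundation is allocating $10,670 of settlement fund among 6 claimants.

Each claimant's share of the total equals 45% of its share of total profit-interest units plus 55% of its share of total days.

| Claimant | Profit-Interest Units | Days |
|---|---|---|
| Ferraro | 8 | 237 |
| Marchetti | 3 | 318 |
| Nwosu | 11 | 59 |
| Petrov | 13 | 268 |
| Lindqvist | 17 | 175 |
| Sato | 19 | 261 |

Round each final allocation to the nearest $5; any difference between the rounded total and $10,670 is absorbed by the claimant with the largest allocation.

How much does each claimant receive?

Totals — profit-interest units 71, days 1,318.
Blended shares (45% profit-interest units + 55% days): Ferraro 0.1496; Marchetti 0.1517; Nwosu 0.0943; Petrov 0.1942; Lindqvist 0.1808; Sato 0.2293.
Pro-rata amounts: Ferraro 1,596.28; Marchetti 1,618.80; Nwosu 1,006.60; Petrov 2,072.44; Lindqvist 1,928.86; Sato 2,447.03.
At nearest $5: Ferraro $1,595; Marchetti $1,620; Nwosu $1,005; Petrov $2,070; Lindqvist $1,930; Sato $2,445. Sum = $10,665.
Difference $10,670 − $10,665 = +$5 applied to largest allocation (Sato): Sato becomes $2,450.

Ferraro: $1,595 | Marchetti: $1,620 | Nwosu: $1,005 | Petrov: $2,070 | Lindqvist: $1,930 | Sato: $2,450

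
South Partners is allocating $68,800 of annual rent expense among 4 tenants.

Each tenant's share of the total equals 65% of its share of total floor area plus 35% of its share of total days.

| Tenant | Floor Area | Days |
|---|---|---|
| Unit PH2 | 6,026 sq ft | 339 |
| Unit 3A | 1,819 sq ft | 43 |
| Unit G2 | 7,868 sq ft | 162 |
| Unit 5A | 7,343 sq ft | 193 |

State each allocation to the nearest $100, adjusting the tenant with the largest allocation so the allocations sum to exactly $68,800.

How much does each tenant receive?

Floor area total 23,056; days total 737.
Blended shares (65% floor area + 35% days): Unit PH2 0.3309; Unit 3A 0.0717; Unit G2 0.2987; Unit 5A 0.2987.
Raw shares: Unit PH2 22,764.33; Unit 3A 4,933.12; Unit G2 20,554.00; Unit 5A 20,548.56.
Rounded to nearest $100: Unit PH2 $22,800; Unit 3A $4,900; Unit G2 $20,600; Unit 5A $20,500. Sum = $68,800.
No rounding difference to absorb.

Unit PH2: $22,800 · Unit 3A: $4,900 · Unit G2: $20,600 · Unit 5A: $20,500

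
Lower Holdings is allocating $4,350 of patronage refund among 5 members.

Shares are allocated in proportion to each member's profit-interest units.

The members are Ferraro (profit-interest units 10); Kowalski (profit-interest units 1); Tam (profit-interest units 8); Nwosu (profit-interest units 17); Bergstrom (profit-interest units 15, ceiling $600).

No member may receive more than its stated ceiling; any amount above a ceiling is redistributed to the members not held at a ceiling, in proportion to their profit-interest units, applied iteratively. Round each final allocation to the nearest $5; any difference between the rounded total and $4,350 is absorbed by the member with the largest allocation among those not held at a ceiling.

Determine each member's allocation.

Combined profit-interest units = 51.
Proportional shares (ignoring caps): Ferraro 852.94; Kowalski 85.29; Tam 682.35; Nwosu 1,450.00; Bergstrom 1,279.41.
Capped: Bergstrom ($600); remaining pool $3,750 reallocated over remaining profit-interest units 36.
Shares after redistribution: Ferraro 1,041.67 → $1,040; Kowalski 104.17 → $105; Tam 833.33 → $835; Nwosu 1,770.83 → $1,770.

Ferraro: $1,040 | Kowalski: $105 | Tam: $835 | Nwosu: $1,770 | Bergstrom: $600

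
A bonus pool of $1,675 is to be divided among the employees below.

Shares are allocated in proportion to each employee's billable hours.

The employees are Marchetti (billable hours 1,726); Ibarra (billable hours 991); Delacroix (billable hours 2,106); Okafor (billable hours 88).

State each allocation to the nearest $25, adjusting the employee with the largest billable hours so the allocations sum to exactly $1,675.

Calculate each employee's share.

Billable hours total: 4,911.
Unrounded shares: Marchetti 1,726/4,911 × $1,675 = 588.69; Ibarra 991/4,911 × $1,675 = 338.00; Delacroix 2,106/4,911 × $1,675 = 718.30; Okafor 88/4,911 × $1,675 = 30.01.
Rounded to nearest $25: Marchetti $600; Ibarra $350; Delacroix $725; Okafor $25. Sum = $1,700.
Difference $1,675 − $1,700 = −$25 applied to largest billable hours (Delacroix): Delacroix becomes $700.

Marchetti: $600 | Ibarra: $350 | Delacroix: $700 | Okafor: $25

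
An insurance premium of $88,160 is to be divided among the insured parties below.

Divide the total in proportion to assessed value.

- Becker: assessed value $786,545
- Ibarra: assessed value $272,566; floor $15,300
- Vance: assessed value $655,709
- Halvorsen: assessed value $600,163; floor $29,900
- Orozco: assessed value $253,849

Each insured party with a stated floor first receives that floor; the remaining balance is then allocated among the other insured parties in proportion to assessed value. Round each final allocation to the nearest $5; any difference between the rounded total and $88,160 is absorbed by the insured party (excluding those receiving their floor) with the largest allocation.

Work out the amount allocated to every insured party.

Fund the minimums — Ibarra $15,300; Halvorsen $29,900. Remaining pool $42,960.
Remaining pool split over remaining assessed value 1,696,103: Becker 19,922.12 → $19,920; Vance 16,608.22 → $16,610; Orozco 6,429.65 → $6,430.

Becker: $19,920 | Ibarra: $15,300 | Vance: $16,610 | Halvorsen: $29,900 | Orozco: $6,430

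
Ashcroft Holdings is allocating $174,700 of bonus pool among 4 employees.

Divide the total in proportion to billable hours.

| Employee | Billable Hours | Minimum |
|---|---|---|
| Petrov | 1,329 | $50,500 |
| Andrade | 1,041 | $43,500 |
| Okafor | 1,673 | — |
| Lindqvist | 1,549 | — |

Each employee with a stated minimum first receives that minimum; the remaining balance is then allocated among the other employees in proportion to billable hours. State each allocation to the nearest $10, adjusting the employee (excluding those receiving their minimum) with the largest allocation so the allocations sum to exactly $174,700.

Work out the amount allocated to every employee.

Guaranteed amounts: Petrov $50,500; Andrade $43,500. Residual $80,700.
Residual split over remaining billable hours 3,222: Okafor 41,902.89 → $41,900; Lindqvist 38,797.11 → $38,800.

Petrov: $50,500 · Andrade: $43,500 · Okafor: $41,900 · Lindqvist: $38,800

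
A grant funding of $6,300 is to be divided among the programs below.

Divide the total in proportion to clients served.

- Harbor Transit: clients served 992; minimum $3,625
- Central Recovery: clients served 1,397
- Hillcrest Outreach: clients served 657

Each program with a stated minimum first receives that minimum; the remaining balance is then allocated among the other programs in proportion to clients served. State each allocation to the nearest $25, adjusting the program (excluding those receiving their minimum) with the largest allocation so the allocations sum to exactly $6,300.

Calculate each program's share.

Harbor Transit: $3,625; Central Recovery: $1,825; Hillcrest Outreach: $850

Minimums first: Harbor Transit $3,625. Residual $2,675.
Residual split over remaining clients served 2,054: Central Recovery 1,819.36 → $1,825; Hillcrest Outreach 855.64 → $850.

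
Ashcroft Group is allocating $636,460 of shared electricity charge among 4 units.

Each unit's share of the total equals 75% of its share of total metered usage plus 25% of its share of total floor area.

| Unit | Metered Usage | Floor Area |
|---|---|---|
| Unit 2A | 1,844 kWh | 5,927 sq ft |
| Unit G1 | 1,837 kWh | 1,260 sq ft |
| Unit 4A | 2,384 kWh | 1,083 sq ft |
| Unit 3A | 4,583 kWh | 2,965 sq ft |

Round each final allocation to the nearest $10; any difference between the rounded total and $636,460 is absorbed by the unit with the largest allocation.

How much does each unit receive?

Totals — metered usage 10,648, floor area 11,235.
Blended shares (75% metered usage + 25% floor area): Unit 2A 0.2618; Unit G1 0.1574; Unit 4A 0.1920; Unit 3A 0.3888.
Pro-rata amounts: Unit 2A 166,606.46; Unit G1 100,196.55; Unit 4A 122,211.56; Unit 3A 247,445.44.
After rounding ($10): Unit 2A $166,610; Unit G1 $100,200; Unit 4A $122,210; Unit 3A $247,450. Sum = $636,470.
Difference $636,460 − $636,470 = −$10 applied to largest allocation (Unit 3A): Unit 3A becomes $247,440.

Unit 2A: $166,610; Unit G1: $100,200; Unit 4A: $122,210; Unit 3A: $247,440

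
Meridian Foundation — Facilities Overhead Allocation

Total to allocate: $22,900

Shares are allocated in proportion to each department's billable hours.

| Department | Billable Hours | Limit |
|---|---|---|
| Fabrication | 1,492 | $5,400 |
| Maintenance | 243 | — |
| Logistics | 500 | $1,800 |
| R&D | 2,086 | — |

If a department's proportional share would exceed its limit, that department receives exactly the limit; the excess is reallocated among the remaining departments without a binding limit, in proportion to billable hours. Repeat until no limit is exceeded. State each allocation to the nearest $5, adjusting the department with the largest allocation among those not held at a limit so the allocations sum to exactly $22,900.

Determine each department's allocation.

Fabrication: $5,400 | Maintenance: $1,640 | Logistics: $1,800 | R&D: $14,060

Total billable hours = 4,321.
Pro-rata shares before constraints: Fabrication 7,907.15; Maintenance 1,287.83; Logistics 2,649.85; R&D 11,055.17.
Held at cap: Fabrication ($5,400), Logistics ($1,800); balance $15,700 reallocated over remaining billable hours 2,329.
Redistributed shares: Maintenance 1,638.09 → $1,640; R&D 14,061.91 → $14,060.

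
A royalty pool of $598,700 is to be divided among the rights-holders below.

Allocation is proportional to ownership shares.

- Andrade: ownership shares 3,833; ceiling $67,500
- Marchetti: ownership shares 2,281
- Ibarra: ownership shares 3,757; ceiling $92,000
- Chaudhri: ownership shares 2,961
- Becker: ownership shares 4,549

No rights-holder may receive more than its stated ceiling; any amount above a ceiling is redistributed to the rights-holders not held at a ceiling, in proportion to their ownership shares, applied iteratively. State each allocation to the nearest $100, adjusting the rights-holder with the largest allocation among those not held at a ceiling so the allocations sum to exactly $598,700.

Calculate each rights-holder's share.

Sum of ownership shares: 17,381.
Unconstrained shares: Andrade 132,030.21; Marchetti 78,570.55; Ibarra 129,412.34; Chaudhri 101,993.60; Becker 156,693.30.
Capped: Andrade ($67,500), Ibarra ($92,000); balance $439,200 reallocated over remaining ownership shares 9,791.
Remaining shares: Marchetti 102,320.01 → $102,300; Chaudhri 132,823.12 → $132,800; Becker 204,056.87 → $204,100.

Andrade: $67,500 | Marchetti: $102,300 | Ibarra: $92,000 | Chaudhri: $132,800 | Becker: $204,100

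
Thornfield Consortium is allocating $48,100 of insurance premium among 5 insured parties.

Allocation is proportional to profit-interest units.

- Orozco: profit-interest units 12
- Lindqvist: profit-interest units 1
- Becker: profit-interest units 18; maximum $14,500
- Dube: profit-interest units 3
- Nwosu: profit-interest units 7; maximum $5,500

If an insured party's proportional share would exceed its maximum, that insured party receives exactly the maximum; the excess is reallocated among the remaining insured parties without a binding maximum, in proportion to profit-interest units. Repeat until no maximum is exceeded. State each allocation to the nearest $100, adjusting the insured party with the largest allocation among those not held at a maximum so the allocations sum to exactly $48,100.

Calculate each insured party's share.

Orozco: $21,000; Lindqvist: $1,800; Becker: $14,500; Dube: $5,300; Nwosu: $5,500

Total profit-interest units = 41.
Unconstrained shares: Orozco 14,078.05; Lindqvist 1,173.17; Becker 21,117.07; Dube 3,519.51; Nwosu 8,212.20.
Cap binds for Becker ($14,500), Nwosu ($5,500); balance $28,100 reallocated over remaining profit-interest units 16.
Remaining shares: Orozco 21,075.00 → $21,100; Lindqvist 1,756.25 → $1,800; Dube 5,268.75 → $5,300.
Rounding difference −$100 applied to Orozco → $21,000.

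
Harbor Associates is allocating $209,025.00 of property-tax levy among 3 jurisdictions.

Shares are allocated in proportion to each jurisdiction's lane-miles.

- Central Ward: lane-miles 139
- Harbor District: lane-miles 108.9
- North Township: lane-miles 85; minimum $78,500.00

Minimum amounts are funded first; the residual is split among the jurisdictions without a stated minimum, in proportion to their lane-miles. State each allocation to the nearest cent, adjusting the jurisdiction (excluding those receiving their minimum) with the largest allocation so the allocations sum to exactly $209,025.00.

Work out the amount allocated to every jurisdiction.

Central Ward: $73,186.67 | Harbor District: $57,338.33 | North Township: $78,500.00

Minimums first: North Township $78,500.00. Remaining pool $130,525.00.
Remaining pool split over remaining lane-miles 247.9: Central Ward 73,186.6680 → $73,186.67; Harbor District 57,338.3320 → $57,338.33.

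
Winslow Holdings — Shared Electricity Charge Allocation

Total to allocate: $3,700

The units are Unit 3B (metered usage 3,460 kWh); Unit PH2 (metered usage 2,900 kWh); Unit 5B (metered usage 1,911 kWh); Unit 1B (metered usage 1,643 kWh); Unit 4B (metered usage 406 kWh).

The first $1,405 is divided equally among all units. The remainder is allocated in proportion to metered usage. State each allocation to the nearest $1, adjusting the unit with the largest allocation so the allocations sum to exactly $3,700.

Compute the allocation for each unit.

Unit 3B: $1,051 | Unit PH2: $926 | Unit 5B: $706 | Unit 1B: $646 | Unit 4B: $371

$1,405 shared equally gives $281 per unit.
Remainder $2,295 by metered usage (total 10,320): Unit 3B 769.45 → $769; Unit PH2 644.91 → $645; Unit 5B 424.98 → $425; Unit 1B 365.38 → $365; Unit 4B 90.29 → $90.
Rounding difference +$1 on remainder applied to Unit 3B.
Totals: Unit 3B $281 + $770 = $1,051; Unit PH2 $281 + $645 = $926; Unit 5B $281 + $425 = $706; Unit 1B $281 + $365 = $646; Unit 4B $281 + $90 = $371.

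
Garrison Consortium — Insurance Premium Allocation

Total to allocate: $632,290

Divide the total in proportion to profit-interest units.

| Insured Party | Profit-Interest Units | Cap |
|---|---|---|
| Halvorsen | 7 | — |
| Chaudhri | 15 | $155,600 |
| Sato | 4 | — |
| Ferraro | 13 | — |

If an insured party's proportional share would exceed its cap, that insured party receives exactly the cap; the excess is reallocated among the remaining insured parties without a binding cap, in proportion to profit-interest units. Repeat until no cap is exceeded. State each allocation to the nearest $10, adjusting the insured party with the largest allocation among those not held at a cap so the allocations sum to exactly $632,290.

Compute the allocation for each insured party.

Halvorsen: $139,030; Chaudhri: $155,600; Sato: $79,450; Ferraro: $258,210

Combined profit-interest units = 39.
Unconstrained shares: Halvorsen 113,487.95; Chaudhri 243,188.46; Sato 64,850.26; Ferraro 210,763.33.
Cap binds for Chaudhri ($155,600); balance $476,690 reallocated over remaining profit-interest units 24.
Shares after redistribution: Halvorsen 139,034.58 → $139,030; Sato 79,448.33 → $79,450; Ferraro 258,207.08 → $258,210.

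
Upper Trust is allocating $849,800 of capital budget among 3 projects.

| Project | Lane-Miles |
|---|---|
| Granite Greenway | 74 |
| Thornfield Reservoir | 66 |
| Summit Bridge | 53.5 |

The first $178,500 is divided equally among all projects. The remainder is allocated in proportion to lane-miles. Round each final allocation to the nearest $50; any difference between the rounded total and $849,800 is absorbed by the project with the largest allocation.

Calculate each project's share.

Granite Greenway: $316,250 · Thornfield Reservoir: $288,450 · Summit Bridge: $245,100

First tranche $178,500 split equally: $59,500 each.
Remainder $671,300 by lane-miles (total 193.5): Granite Greenway 256,724.55 → $256,700; Thornfield Reservoir 228,970.54 → $228,950; Summit Bridge 185,604.91 → $185,600.
Rounding difference +$50 on remainder applied to Granite Greenway.
Totals: Granite Greenway $59,500 + $256,750 = $316,250; Thornfield Reservoir $59,500 + $228,950 = $288,450; Summit Bridge $59,500 + $185,600 = $245,100.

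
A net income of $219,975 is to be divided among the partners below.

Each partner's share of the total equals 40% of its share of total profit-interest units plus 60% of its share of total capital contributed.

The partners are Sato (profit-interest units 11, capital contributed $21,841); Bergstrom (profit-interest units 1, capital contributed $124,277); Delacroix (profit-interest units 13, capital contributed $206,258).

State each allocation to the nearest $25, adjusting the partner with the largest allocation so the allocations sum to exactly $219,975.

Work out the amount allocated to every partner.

Totals — profit-interest units 25, capital contributed 352,376.
Composite weights (40% profit-interest units + 60% capital contributed): Sato 0.2132; Bergstrom 0.2276; Delacroix 0.5592.
Raw shares: Sato 46,896.31; Bergstrom 50,068.46; Delacroix 123,010.24.
At nearest $25: Sato $46,900; Bergstrom $50,075; Delacroix $123,000. Sum = $219,975.
Sum already equals the total — no adjustment.

Sato: $46,900; Bergstrom: $50,075; Delacroix: $123,000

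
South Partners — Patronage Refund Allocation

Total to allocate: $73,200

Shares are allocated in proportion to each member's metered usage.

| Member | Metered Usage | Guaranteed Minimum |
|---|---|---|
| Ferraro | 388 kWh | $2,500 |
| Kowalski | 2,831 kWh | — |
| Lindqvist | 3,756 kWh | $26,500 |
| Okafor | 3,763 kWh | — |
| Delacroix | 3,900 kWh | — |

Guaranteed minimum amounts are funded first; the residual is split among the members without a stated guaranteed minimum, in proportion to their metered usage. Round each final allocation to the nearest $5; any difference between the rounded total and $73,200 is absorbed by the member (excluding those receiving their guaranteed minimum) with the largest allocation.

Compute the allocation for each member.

Ferraro: $2,500; Kowalski: $11,925; Lindqvist: $26,500; Okafor: $15,850; Delacroix: $16,425

Fund the minimums — Ferraro $2,500; Lindqvist $26,500. Balance $44,200.
Balance split over remaining metered usage 10,494: Kowalski 11,923.98 → $11,925; Okafor 15,849.49 → $15,850; Delacroix 16,426.53 → $16,425.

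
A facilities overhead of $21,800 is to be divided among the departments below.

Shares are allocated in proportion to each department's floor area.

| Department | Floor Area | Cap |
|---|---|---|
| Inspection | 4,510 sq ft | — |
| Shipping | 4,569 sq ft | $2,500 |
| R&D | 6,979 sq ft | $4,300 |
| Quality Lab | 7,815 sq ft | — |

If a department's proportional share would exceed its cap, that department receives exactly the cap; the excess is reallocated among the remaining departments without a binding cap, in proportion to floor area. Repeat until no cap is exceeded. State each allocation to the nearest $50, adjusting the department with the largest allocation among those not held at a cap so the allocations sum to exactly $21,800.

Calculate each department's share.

Inspection: $5,500 · Shipping: $2,500 · R&D: $4,300 · Quality Lab: $9,500

Floor area total: 23,873.
Pro-rata shares before constraints: Inspection 4,118.38; Shipping 4,172.25; R&D 6,372.98; Quality Lab 7,136.39.
Held at cap: Shipping ($2,500), R&D ($4,300); balance $15,000 reallocated over remaining floor area 12,325.
Remaining shares: Inspection 5,488.84 → $5,500; Quality Lab 9,511.16 → $9,500.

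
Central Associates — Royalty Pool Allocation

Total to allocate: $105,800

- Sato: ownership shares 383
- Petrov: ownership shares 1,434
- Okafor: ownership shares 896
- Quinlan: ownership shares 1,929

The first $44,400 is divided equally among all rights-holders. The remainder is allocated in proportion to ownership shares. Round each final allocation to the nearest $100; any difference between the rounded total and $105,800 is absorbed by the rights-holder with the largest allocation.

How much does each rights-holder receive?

Sato: $16,200 | Petrov: $30,100 | Okafor: $23,000 | Quinlan: $36,500

First tranche $44,400 split equally: $11,100 each.
Remainder $61,400 by ownership shares (total 4,642): Sato 5,065.96 → $5,100; Petrov 18,967.60 → $19,000; Okafor 11,851.44 → $11,900; Quinlan 25,514.99 → $25,500.
Rounding difference −$100 on remainder applied to Quinlan.
Totals: Sato $11,100 + $5,100 = $16,200; Petrov $11,100 + $19,000 = $30,100; Okafor $11,100 + $11,900 = $23,000; Quinlan $11,100 + $25,400 = $36,500.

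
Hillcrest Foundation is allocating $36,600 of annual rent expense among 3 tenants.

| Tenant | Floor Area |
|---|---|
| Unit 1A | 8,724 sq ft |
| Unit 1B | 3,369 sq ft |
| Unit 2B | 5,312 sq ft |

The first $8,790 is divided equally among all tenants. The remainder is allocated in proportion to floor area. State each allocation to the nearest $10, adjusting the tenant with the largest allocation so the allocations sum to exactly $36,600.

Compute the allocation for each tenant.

First tranche $8,790 split equally: $2,930 each.
Remainder $27,810 by floor area (total 17,405): Unit 1A 13,939.35 → $13,940; Unit 1B 5,383.04 → $5,380; Unit 2B 8,487.60 → $8,490.
Totals: Unit 1A $2,930 + $13,940 = $16,870; Unit 1B $2,930 + $5,380 = $8,310; Unit 2B $2,930 + $8,490 = $11,420.

Unit 1A: $16,870; Unit 1B: $8,310; Unit 2B: $11,420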